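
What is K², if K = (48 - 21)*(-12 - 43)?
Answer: 2205225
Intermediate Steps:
K = -1485 (K = 27*(-55) = -1485)
K² = (-1485)² = 2205225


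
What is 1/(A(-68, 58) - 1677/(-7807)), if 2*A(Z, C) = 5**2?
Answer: 15614/198529 ≈ 0.078648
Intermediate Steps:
A(Z, C) = 25/2 (A(Z, C) = (1/2)*5**2 = (1/2)*25 = 25/2)
1/(A(-68, 58) - 1677/(-7807)) = 1/(25/2 - 1677/(-7807)) = 1/(25/2 - 1677*(-1/7807)) = 1/(25/2 + 1677/7807) = 1/(198529/15614) = 15614/198529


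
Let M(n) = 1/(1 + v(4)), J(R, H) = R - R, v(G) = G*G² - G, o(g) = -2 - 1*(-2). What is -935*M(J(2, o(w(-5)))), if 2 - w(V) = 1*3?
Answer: -935/61 ≈ -15.328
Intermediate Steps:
w(V) = -1 (w(V) = 2 - 3 = -1)
o(g) = 0 (o(g) = -2 + 2 = 0)
v(G) = G³ - G
J(R, H) = 0
M(n) = 1/61 (M(n) = 1/(1 + (4³ - 1*4)) = 1/(1 + (64 - 4)) = 1/(1 + 60) = 1/61)
-935*M(J(2, o(w(-5)))) = -935*1/61 = -935/61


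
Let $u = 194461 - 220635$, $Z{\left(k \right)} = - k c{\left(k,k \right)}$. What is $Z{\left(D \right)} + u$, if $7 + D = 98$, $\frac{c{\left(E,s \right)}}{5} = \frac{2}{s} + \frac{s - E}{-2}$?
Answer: $-26184$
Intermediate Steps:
$c{\left(E,s \right)} = \frac{10}{s} - \frac{5 s}{2} + \frac{5 E}{2}$ ($c{\left(E,s \right)} = 5 \left(\frac{2}{s} + \frac{s - E}{-2}\right) = 5 \left(\frac{2}{s} + \left(s - E\right) \left(- \frac{1}{2}\right)\right) = 5 \left(\frac{2}{s} + \left(\frac{E}{2} - \frac{s}{2}\right)\right) = 5 \left(\frac{E}{2} + \frac{2}{s} - \frac{s}{2}\right) = \frac{10}{s} - \frac{5 s}{2} + \frac{5 E}{2}$)
$D = 91$ ($D = -7 + 98 = 91$)
$Z{\left(k \right)} = -10$ ($Z{\left(k \right)} = - k \frac{5 \left(4 + k \left(k - k\right)\right)}{2 k} = - k \frac{5 \left(4 + k 0\right)}{2 k} = - k \frac{5 \left(4 + 0\right)}{2 k} = - k \frac{5}{2} \frac{1}{k} 4 = - k \frac{10}{k} = -10$)
$u = -26174$
$Z{\left(D \right)} + u = -10 - 26174 = -26184$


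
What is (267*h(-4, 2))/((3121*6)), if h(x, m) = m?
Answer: 89/3121 ≈ 0.028517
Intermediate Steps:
(267*h(-4, 2))/((3121*6)) = (267*2)/((3121*6)) = 534/18726 = 534*(1/18726) = 89/3121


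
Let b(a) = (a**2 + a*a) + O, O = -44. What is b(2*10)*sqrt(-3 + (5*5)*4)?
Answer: 756*sqrt(97) ≈ 7445.7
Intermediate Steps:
b(a) = -44 + 2*a**2 (b(a) = (a**2 + a*a) - 44 = (a**2 + a**2) - 44 = 2*a**2 - 44 = -44 + 2*a**2)
b(2*10)*sqrt(-3 + (5*5)*4) = (-44 + 2*(2*10)**2)*sqrt(-3 + (5*5)*4) = (-44 + 2*20**2)*sqrt(-3 + 25*4) = (-44 + 2*400)*sqrt(-3 + 100) = (-44 + 800)*sqrt(97) = 756*sqrt(97)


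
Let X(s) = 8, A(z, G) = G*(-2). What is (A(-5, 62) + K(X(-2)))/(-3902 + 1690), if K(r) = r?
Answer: 29/553 ≈ 0.052441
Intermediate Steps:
A(z, G) = -2*G
(A(-5, 62) + K(X(-2)))/(-3902 + 1690) = (-2*62 + 8)/(-3902 + 1690) = (-124 + 8)/(-2212) = -116*(-1/2212) = 29/553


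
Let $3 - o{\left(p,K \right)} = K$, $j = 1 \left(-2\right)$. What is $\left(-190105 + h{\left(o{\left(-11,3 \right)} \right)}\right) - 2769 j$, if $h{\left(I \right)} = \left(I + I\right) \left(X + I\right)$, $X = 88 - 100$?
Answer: $-184567$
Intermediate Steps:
$j = -2$
$o{\left(p,K \right)} = 3 - K$
$X = -12$
$h{\left(I \right)} = 2 I \left(-12 + I\right)$ ($h{\left(I \right)} = \left(I + I\right) \left(-12 + I\right) = 2 I \left(-12 + I\right)$)
$\left(-190105 + h{\left(o{\left(-11,3 \right)} \right)}\right) - 2769 j = \left(-190105 + 2 \left(3 - 3\right) \left(-12 + \left(3 - 3\right)\right)\right) - -5538 = \left(-190105 + 2 \left(3 - 3\right) \left(-12 + \left(3 - 3\right)\right)\right) + 5538 = \left(-190105 + 2 \cdot 0 \left(-12 + 0\right)\right) + 5538 = \left(-190105 + 2 \cdot 0 \left(-12\right)\right) + 5538 = \left(-190105 + 0\right) + 5538 = -190105 + 5538 = -184567$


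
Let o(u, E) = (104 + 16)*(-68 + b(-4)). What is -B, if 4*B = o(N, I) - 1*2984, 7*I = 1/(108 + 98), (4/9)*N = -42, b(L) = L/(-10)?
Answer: 2774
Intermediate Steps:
b(L) = -L/10 (b(L) = L*(-⅒) = -L/10)
N = -189/2 (N = (9/4)*(-42) = -189/2 ≈ -94.500)
I = 1/1442 (I = 1/(7*(108 + 98)) = (⅐)/206 = (⅐)*(1/206) = 1/1442 ≈ 0.00069348)
o(u, E) = -8112 (o(u, E) = (104 + 16)*(-68 - ⅒*(-4)) = 120*(-68 + ⅖) = 120*(-338/5) = -8112)
B = -2774 (B = (-8112 - 1*2984)/4 = (-8112 - 2984)/4 = (¼)*(-11096) = -2774)
-B = -1*(-2774) = 2774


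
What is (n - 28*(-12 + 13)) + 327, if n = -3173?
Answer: -2874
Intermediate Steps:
(n - 28*(-12 + 13)) + 327 = (-3173 - 28*(-12 + 13)) + 327 = (-3173 - 28*1) + 327 = (-3173 - 28) + 327 = -3201 + 327 = -2874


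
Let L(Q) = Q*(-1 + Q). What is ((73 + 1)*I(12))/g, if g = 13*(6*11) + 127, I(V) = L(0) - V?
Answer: -888/985 ≈ -0.90152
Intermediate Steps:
I(V) = -V (I(V) = 0*(-1 + 0) - V = 0*(-1) - V = 0 - V = -V)
g = 985 (g = 13*66 + 127 = 858 + 127 = 985)
((73 + 1)*I(12))/g = ((73 + 1)*(-1*12))/985 = (74*(-12))*(1/985) = -888*1/985 = -888/985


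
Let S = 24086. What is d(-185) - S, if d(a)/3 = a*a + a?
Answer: 78034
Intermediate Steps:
d(a) = 3*a + 3*a² (d(a) = 3*(a*a + a) = 3*(a² + a) = 3*(a + a²) = 3*a + 3*a²)
d(-185) - S = 3*(-185)*(1 - 185) - 1*24086 = 3*(-185)*(-184) - 24086 = 102120 - 24086 = 78034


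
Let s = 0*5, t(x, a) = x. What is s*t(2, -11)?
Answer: 0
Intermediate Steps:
s = 0
s*t(2, -11) = 0*2 = 0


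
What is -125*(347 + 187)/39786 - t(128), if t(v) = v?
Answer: -859893/6631 ≈ -129.68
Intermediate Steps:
-125*(347 + 187)/39786 - t(128) = -125*(347 + 187)/39786 - 1*128 = -125*534*(1/39786) - 128 = -66750*1/39786 - 128 = -11125/6631 - 128 = -859893/6631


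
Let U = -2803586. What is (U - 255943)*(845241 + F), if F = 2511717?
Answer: -10270710352782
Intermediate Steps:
(U - 255943)*(845241 + F) = (-2803586 - 255943)*(845241 + 2511717) = -3059529*3356958 = -10270710352782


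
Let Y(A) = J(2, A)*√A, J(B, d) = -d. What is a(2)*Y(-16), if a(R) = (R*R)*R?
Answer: 512*I ≈ 512.0*I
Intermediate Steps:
a(R) = R³ (a(R) = R²*R = R³)
Y(A) = -A^(3/2) (Y(A) = (-A)*√A = -A^(3/2))
a(2)*Y(-16) = 2³*(-(-16)^(3/2)) = 8*(-(-64)*I) = 8*(64*I) = 512*I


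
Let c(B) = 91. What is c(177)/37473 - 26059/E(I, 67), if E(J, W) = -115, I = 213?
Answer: 42457364/187365 ≈ 226.60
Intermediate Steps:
c(177)/37473 - 26059/E(I, 67) = 91/37473 - 26059/(-115) = 91*(1/37473) - 26059*(-1/115) = 91/37473 + 1133/5 = 42457364/187365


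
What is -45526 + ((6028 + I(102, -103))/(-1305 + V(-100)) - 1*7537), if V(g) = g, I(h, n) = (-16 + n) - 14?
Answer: -14911882/281 ≈ -53067.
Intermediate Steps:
I(h, n) = -30 + n
-45526 + ((6028 + I(102, -103))/(-1305 + V(-100)) - 1*7537) = -45526 + ((6028 + (-30 - 103))/(-1305 - 100) - 1*7537) = -45526 + ((6028 - 133)/(-1405) - 7537) = -45526 + (5895*(-1/1405) - 7537) = -45526 + (-1179/281 - 7537) = -45526 - 2119076/281 = -14911882/281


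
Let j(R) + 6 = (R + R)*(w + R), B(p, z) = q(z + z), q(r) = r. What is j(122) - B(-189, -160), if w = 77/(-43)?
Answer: 1274738/43 ≈ 29645.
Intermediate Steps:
B(p, z) = 2*z (B(p, z) = z + z = 2*z)
w = -77/43 (w = 77*(-1/43) = -77/43 ≈ -1.7907)
j(R) = -6 + 2*R*(-77/43 + R) (j(R) = -6 + (R + R)*(-77/43 + R) = -6 + (2*R)*(-77/43 + R) = -6 + 2*R*(-77/43 + R))
j(122) - B(-189, -160) = (-6 + 2*122² - 154/43*122) - 2*(-160) = (-6 + 2*14884 - 18788/43) - 1*(-320) = (-6 + 29768 - 18788/43) + 320 = 1260978/43 + 320 = 1274738/43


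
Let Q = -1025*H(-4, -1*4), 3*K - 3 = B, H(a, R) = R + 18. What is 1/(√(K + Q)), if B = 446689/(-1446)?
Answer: -3*I*√30217857782/62692651 ≈ -0.0083183*I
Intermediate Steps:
H(a, R) = 18 + R
B = -446689/1446 (B = 446689*(-1/1446) = -446689/1446 ≈ -308.91)
K = -442351/4338 (K = 1 + (⅓)*(-446689/1446) = 1 - 446689/4338 = -442351/4338 ≈ -101.97)
Q = -14350 (Q = -1025*(18 - 1*4) = -1025*(18 - 4) = -1025*14 = -14350)
1/(√(K + Q)) = 1/(√(-442351/4338 - 14350)) = 1/(√(-62692651/4338)) = 1/(I*√30217857782/1446) = -3*I*√30217857782/62692651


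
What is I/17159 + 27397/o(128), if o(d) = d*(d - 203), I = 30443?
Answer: -177852323/164726400 ≈ -1.0797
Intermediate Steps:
o(d) = d*(-203 + d)
I/17159 + 27397/o(128) = 30443/17159 + 27397/((128*(-203 + 128))) = 30443*(1/17159) + 27397/((128*(-75))) = 30443/17159 + 27397/(-9600) = 30443/17159 + 27397*(-1/9600) = 30443/17159 - 27397/9600 = -177852323/164726400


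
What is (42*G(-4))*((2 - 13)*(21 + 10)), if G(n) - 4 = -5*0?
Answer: -57288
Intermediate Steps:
G(n) = 4 (G(n) = 4 - 5*0 = 4 + 0 = 4)
(42*G(-4))*((2 - 13)*(21 + 10)) = (42*4)*((2 - 13)*(21 + 10)) = 168*(-11*31) = 168*(-341) = -57288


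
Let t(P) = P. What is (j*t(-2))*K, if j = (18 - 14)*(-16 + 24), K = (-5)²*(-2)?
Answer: 3200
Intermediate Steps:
K = -50 (K = 25*(-2) = -50)
j = 32 (j = 4*8 = 32)
(j*t(-2))*K = (32*(-2))*(-50) = -64*(-50) = 3200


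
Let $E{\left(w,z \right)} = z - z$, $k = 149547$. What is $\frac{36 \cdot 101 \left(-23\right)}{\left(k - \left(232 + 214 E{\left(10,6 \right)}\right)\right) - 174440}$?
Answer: $\frac{27876}{8375} \approx 3.3285$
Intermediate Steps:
$E{\left(w,z \right)} = 0$
$\frac{36 \cdot 101 \left(-23\right)}{\left(k - \left(232 + 214 E{\left(10,6 \right)}\right)\right) - 174440} = \frac{36 \cdot 101 \left(-23\right)}{\left(149547 - 232\right) - 174440} = \frac{3636 \left(-23\right)}{\left(149547 + \left(-232 + 0\right)\right) - 174440} = - \frac{83628}{\left(149547 - 232\right) - 174440} = - \frac{83628}{149315 - 174440} = - \frac{83628}{-25125} = \left(-83628\right) \left(- \frac{1}{25125}\right) = \frac{27876}{8375}$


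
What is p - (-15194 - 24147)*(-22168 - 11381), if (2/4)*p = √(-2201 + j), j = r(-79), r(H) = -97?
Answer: -1319851209 + 2*I*√2298 ≈ -1.3199e+9 + 95.875*I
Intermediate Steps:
j = -97
p = 2*I*√2298 (p = 2*√(-2201 - 97) = 2*√(-2298) = 2*(I*√2298) = 2*I*√2298 ≈ 95.875*I)
p - (-15194 - 24147)*(-22168 - 11381) = 2*I*√2298 - (-15194 - 24147)*(-22168 - 11381) = 2*I*√2298 - (-39341)*(-33549) = 2*I*√2298 - 1*1319851209 = 2*I*√2298 - 1319851209 = -1319851209 + 2*I*√2298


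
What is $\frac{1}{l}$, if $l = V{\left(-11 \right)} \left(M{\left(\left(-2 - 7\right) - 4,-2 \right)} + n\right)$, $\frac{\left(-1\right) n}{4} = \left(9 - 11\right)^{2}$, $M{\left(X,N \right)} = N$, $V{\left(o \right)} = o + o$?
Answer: $\frac{1}{396} \approx 0.0025253$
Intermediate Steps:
$V{\left(o \right)} = 2 o$
$n = -16$ ($n = - 4 \left(9 - 11\right)^{2} = - 4 \left(-2\right)^{2} = \left(-4\right) 4 = -16$)
$l = 396$ ($l = 2 \left(-11\right) \left(-2 - 16\right) = \left(-22\right) \left(-18\right) = 396$)
$\frac{1}{l} = \frac{1}{396}$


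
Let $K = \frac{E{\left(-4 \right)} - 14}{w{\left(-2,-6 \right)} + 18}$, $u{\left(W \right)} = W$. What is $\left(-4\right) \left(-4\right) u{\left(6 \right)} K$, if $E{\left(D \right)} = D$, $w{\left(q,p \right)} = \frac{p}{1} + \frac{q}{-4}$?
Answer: $- \frac{3456}{25} \approx -138.24$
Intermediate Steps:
$w{\left(q,p \right)} = p - \frac{q}{4}$ ($w{\left(q,p \right)} = p 1 + q \left(- \frac{1}{4}\right) = p - \frac{q}{4}$)
$K = - \frac{36}{25}$ ($K = \frac{-4 - 14}{\left(-6 - - \frac{1}{2}\right) + 18} = - \frac{18}{\left(-6 + \frac{1}{2}\right) + 18} = - \frac{18}{- \frac{11}{2} + 18} = - \frac{18}{\frac{25}{2}} = \left(-18\right) \frac{2}{25} = - \frac{36}{25} \approx -1.44$)
$\left(-4\right) \left(-4\right) u{\left(6 \right)} K = \left(-4\right) \left(-4\right) 6 \left(- \frac{36}{25}\right) = 16 \cdot 6 \left(- \frac{36}{25}\right) = 96 \left(- \frac{36}{25}\right) = - \frac{3456}{25}$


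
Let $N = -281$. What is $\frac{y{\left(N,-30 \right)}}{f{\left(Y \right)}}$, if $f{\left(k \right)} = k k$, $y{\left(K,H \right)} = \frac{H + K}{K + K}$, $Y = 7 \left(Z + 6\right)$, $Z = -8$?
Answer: $\frac{311}{110152} \approx 0.0028234$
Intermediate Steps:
$Y = -14$ ($Y = 7 \left(-8 + 6\right) = 7 \left(-2\right) = -14$)
$y{\left(K,H \right)} = \frac{H + K}{2 K}$
$f{\left(k \right)} = k^{2}$
$\frac{y{\left(N,-30 \right)}}{f{\left(Y \right)}} = \frac{\frac{1}{2} \frac{1}{-281} \left(-30 - 281\right)}{\left(-14\right)^{2}} = \frac{\frac{1}{2} \left(- \frac{1}{281}\right) \left(-311\right)}{196} = \frac{311}{562} \cdot \frac{1}{196} = \frac{311}{110152}$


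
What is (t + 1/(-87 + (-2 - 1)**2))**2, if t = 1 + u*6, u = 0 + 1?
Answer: 297025/6084 ≈ 48.821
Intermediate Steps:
u = 1
t = 7 (t = 1 + 1*6 = 1 + 6 = 7)
(t + 1/(-87 + (-2 - 1)**2))**2 = (7 + 1/(-87 + (-2 - 1)**2))**2 = (7 + 1/(-87 + (-3)**2))**2 = (7 + 1/(-87 + 9))**2 = (7 + 1/(-78))**2 = (7 - 1/78)**2 = (545/78)**2 = 297025/6084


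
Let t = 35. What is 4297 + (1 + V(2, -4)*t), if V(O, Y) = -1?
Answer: 4263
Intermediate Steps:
4297 + (1 + V(2, -4)*t) = 4297 + (1 - 1*35) = 4297 + (1 - 35) = 4297 - 34 = 4263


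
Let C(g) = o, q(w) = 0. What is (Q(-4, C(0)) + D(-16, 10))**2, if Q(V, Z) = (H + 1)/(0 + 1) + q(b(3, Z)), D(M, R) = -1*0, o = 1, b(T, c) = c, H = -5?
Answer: 16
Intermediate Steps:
C(g) = 1
D(M, R) = 0
Q(V, Z) = -4 (Q(V, Z) = (-5 + 1)/(0 + 1) + 0 = -4/1 + 0 = -4*1 + 0 = -4 + 0 = -4)
(Q(-4, C(0)) + D(-16, 10))**2 = (-4 + 0)**2 = (-4)**2 = 16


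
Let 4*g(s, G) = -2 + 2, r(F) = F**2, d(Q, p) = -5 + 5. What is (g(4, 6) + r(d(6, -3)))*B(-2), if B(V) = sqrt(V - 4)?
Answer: 0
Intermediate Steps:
d(Q, p) = 0
g(s, G) = 0 (g(s, G) = (-2 + 2)/4 = (1/4)*0 = 0)
B(V) = sqrt(-4 + V)
(g(4, 6) + r(d(6, -3)))*B(-2) = (0 + 0**2)*sqrt(-4 - 2) = (0 + 0)*sqrt(-6) = 0*(I*sqrt(6)) = 0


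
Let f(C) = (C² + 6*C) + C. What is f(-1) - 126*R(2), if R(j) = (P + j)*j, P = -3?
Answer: 246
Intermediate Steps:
f(C) = C² + 7*C
R(j) = j*(-3 + j) (R(j) = (-3 + j)*j = j*(-3 + j))
f(-1) - 126*R(2) = -(7 - 1) - 252*(-3 + 2) = -1*6 - 252*(-1) = -6 - 126*(-2) = -6 + 252 = 246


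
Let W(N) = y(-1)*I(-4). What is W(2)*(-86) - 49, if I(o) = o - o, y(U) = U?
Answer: -49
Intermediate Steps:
I(o) = 0
W(N) = 0 (W(N) = -1*0 = 0)
W(2)*(-86) - 49 = 0*(-86) - 49 = 0 - 49 = -49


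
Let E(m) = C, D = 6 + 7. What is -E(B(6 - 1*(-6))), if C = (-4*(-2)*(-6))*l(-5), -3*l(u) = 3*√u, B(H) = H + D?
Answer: -48*I*√5 ≈ -107.33*I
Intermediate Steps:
D = 13
B(H) = 13 + H (B(H) = H + 13 = 13 + H)
l(u) = -√u
C = 48*I*√5 (C = (-4*(-2)*(-6))*(-√(-5)) = (8*(-6))*(-I*√5) = -(-48)*I*√5 = 48*I*√5 ≈ 107.33*I)
E(m) = 48*I*√5
-E(B(6 - 1*(-6))) = -48*I*√5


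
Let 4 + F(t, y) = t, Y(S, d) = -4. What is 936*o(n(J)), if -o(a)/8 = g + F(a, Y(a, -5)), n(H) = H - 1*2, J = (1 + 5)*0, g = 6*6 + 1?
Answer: -232128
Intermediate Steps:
F(t, y) = -4 + t
g = 37 (g = 36 + 1 = 37)
J = 0 (J = 6*0 = 0)
n(H) = -2 + H (n(H) = H - 2 = -2 + H)
o(a) = -264 - 8*a (o(a) = -8*(37 + (-4 + a)) = -8*(33 + a) = -264 - 8*a)
936*o(n(J)) = 936*(-264 - 8*(-2 + 0)) = 936*(-264 - 8*(-2)) = 936*(-264 + 16) = 936*(-248) = -232128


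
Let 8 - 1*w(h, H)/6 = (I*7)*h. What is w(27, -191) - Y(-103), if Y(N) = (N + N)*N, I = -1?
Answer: -20036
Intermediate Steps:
w(h, H) = 48 + 42*h (w(h, H) = 48 - 6*(-1*7)*h = 48 - (-42)*h = 48 + 42*h)
Y(N) = 2*N² (Y(N) = (2*N)*N = 2*N²)
w(27, -191) - Y(-103) = (48 + 42*27) - 2*(-103)² = (48 + 1134) - 2*10609 = 1182 - 1*21218 = 1182 - 21218 = -20036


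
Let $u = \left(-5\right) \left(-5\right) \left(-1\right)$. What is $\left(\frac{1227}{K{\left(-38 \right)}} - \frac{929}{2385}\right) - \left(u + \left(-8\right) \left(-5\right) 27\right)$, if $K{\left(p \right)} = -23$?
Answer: $- \frac{60819787}{54855} \approx -1108.7$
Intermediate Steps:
$u = -25$ ($u = 25 \left(-1\right) = -25$)
$\left(\frac{1227}{K{\left(-38 \right)}} - \frac{929}{2385}\right) - \left(u + \left(-8\right) \left(-5\right) 27\right) = \left(\frac{1227}{-23} - \frac{929}{2385}\right) - \left(-25 + \left(-8\right) \left(-5\right) 27\right) = \left(1227 \left(- \frac{1}{23}\right) - \frac{929}{2385}\right) - \left(-25 + 40 \cdot 27\right) = \left(- \frac{1227}{23} - \frac{929}{2385}\right) - \left(-25 + 1080\right) = - \frac{2947762}{54855} - 1055 = - \frac{60819787}{54855}$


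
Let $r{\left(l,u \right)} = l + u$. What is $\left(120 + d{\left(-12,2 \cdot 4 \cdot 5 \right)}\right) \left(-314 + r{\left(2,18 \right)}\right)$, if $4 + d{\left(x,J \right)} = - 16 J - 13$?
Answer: $157878$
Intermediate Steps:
$d{\left(x,J \right)} = -17 - 16 J$ ($d{\left(x,J \right)} = -4 - \left(13 + 16 J\right) = -17 - 16 J$)
$\left(120 + d{\left(-12,2 \cdot 4 \cdot 5 \right)}\right) \left(-314 + r{\left(2,18 \right)}\right) = \left(120 - \left(17 + 16 \cdot 2 \cdot 4 \cdot 5\right)\right) \left(-314 + \left(2 + 18\right)\right) = \left(120 - \left(17 + 16 \cdot 8 \cdot 5\right)\right) \left(-314 + 20\right) = \left(120 - 657\right) \left(-294\right) = \left(-537\right) \left(-294\right) = 157878$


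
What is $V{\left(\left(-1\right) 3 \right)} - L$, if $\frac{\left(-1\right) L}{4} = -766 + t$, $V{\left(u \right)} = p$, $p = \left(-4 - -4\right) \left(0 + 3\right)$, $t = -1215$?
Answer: $-7924$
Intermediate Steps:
$p = 0$ ($p = \left(-4 + 4\right) 3 = 0 \cdot 3 = 0$)
$V{\left(u \right)} = 0$
$L = 7924$ ($L = - 4 \left(-766 - 1215\right) = \left(-4\right) \left(-1981\right) = 7924$)
$V{\left(\left(-1\right) 3 \right)} - L = 0 - 7924 = -7924$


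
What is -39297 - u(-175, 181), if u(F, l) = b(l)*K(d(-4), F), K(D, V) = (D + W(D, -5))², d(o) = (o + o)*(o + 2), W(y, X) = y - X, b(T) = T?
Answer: -287086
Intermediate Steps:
d(o) = 2*o*(2 + o) (d(o) = (2*o)*(2 + o) = 2*o*(2 + o))
K(D, V) = (5 + 2*D)² (K(D, V) = (D + (D - 1*(-5)))² = (D + (D + 5))² = (D + (5 + D))² = (5 + 2*D)²)
u(F, l) = 1369*l (u(F, l) = l*(5 + 2*(2*(-4)*(2 - 4)))² = l*(5 + 2*(2*(-4)*(-2)))² = l*(5 + 2*16)² = l*(5 + 32)² = l*37² = l*1369 = 1369*l)
-39297 - u(-175, 181) = -39297 - 1369*181 = -39297 - 1*247789 = -39297 - 247789 = -287086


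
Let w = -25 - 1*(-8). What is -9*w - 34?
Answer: 119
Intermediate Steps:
w = -17 (w = -25 + 8 = -17)
-9*w - 34 = -9*(-17) - 34 = 153 - 34 = 119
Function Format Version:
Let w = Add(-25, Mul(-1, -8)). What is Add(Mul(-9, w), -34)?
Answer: 119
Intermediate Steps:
w = -17 (w = Add(-25, 8) = -17)
Add(Mul(-9, w), -34) = Add(Mul(-9, -17), -34) = Add(153, -34) = 119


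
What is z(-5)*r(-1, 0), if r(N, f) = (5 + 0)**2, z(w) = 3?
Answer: 75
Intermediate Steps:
r(N, f) = 25 (r(N, f) = 5**2 = 25)
z(-5)*r(-1, 0) = 3*25 = 75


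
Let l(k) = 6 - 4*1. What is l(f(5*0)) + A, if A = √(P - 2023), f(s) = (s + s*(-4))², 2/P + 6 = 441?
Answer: 2 + I*√382801305/435 ≈ 2.0 + 44.978*I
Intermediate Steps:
P = 2/435 (P = 2/(-6 + 441) = 2/435 ≈ 0.0045977)
f(s) = 9*s² (f(s) = (s - 4*s)² = (-3*s)² = 9*s²)
l(k) = 2 (l(k) = 6 - 4 = 2)
A = I*√382801305/435 (A = √(2/435 - 2023) = √(-880003/435) = I*√382801305/435 ≈ 44.978*I)
l(f(5*0)) + A = 2 + I*√382801305/435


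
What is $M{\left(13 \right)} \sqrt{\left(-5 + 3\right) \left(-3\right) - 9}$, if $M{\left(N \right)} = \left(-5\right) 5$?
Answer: $- 25 i \sqrt{3} \approx - 43.301 i$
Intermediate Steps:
$M{\left(N \right)} = -25$
$M{\left(13 \right)} \sqrt{\left(-5 + 3\right) \left(-3\right) - 9} = - 25 \sqrt{\left(-5 + 3\right) \left(-3\right) - 9} = - 25 \sqrt{\left(-2\right) \left(-3\right) - 9} = - 25 \sqrt{6 - 9} = - 25 \sqrt{-3} = - 25 i \sqrt{3}$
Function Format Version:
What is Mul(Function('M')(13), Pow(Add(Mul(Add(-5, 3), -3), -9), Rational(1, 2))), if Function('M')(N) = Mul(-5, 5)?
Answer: Mul(-25, I, Pow(3, Rational(1, 2))) ≈ Mul(-43.301, I)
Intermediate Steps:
Function('M')(N) = -25
Mul(Function('M')(13), Pow(Add(Mul(Add(-5, 3), -3), -9), Rational(1, 2))) = Mul(-25, Pow(Add(Mul(Add(-5, 3), -3), -9), Rational(1, 2))) = Mul(-25, Pow(Add(Mul(-2, -3), -9), Rational(1, 2))) = Mul(-25, Pow(Add(6, -9), Rational(1, 2))) = Mul(-25, Pow(-3, Rational(1, 2))) = Mul(-25, Mul(I, Pow(3, Rational(1, 2)))) = Mul(-25, I, Pow(3, Rational(1, 2)))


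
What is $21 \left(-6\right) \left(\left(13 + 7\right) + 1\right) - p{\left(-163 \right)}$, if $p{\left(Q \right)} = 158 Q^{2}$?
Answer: $-4200548$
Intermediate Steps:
$21 \left(-6\right) \left(\left(13 + 7\right) + 1\right) - p{\left(-163 \right)} = 21 \left(-6\right) \left(\left(13 + 7\right) + 1\right) - 158 \left(-163\right)^{2} = - 126 \left(20 + 1\right) - 158 \cdot 26569 = \left(-126\right) 21 - 4197902 = -2646 - 4197902 = -4200548$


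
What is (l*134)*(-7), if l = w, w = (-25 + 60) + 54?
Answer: -83482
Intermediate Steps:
w = 89 (w = 35 + 54 = 89)
l = 89
(l*134)*(-7) = (89*134)*(-7) = 11926*(-7) = -83482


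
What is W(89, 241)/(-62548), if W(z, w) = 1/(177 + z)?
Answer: -1/16637768 ≈ -6.0104e-8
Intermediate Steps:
W(89, 241)/(-62548) = 1/((177 + 89)*(-62548)) = -1/62548/266 = (1/266)*(-1/62548) = -1/16637768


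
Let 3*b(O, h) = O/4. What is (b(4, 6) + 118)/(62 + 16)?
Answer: 355/234 ≈ 1.5171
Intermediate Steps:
b(O, h) = O/12 (b(O, h) = (O/4)/3 = O/12)
(b(4, 6) + 118)/(62 + 16) = ((1/12)*4 + 118)/(62 + 16) = (⅓ + 118)/78 = (355/3)*(1/78) = 355/234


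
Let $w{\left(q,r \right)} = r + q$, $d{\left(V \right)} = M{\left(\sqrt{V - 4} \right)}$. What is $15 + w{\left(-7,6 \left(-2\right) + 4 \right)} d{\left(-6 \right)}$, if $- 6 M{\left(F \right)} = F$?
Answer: $15 + \frac{5 i \sqrt{10}}{2} \approx 15.0 + 7.9057 i$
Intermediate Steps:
$M{\left(F \right)} = - \frac{F}{6}$
$d{\left(V \right)} = - \frac{\sqrt{-4 + V}}{6}$ ($d{\left(V \right)} = - \frac{\sqrt{V - 4}}{6} = - \frac{\sqrt{-4 + V}}{6}$)
$w{\left(q,r \right)} = q + r$
$15 + w{\left(-7,6 \left(-2\right) + 4 \right)} d{\left(-6 \right)} = 15 + \left(-7 + \left(6 \left(-2\right) + 4\right)\right) \left(- \frac{\sqrt{-4 - 6}}{6}\right) = 15 + \left(-7 + \left(-12 + 4\right)\right) \left(- \frac{\sqrt{-10}}{6}\right) = 15 + \left(-7 - 8\right) \left(- \frac{i \sqrt{10}}{6}\right) = 15 - 15 \left(- \frac{i \sqrt{10}}{6}\right) = 15 + \frac{5 i \sqrt{10}}{2}$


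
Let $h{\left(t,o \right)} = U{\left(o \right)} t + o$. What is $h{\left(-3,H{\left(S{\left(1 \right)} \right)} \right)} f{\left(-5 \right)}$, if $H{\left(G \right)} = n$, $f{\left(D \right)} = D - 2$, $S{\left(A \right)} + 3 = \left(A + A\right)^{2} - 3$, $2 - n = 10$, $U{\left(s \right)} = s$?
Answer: $-112$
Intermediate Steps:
$n = -8$ ($n = 2 - 10 = -8$)
$S{\left(A \right)} = -6 + 4 A^{2}$ ($S{\left(A \right)} = -3 + \left(\left(A + A\right)^{2} - 3\right) = -3 + \left(\left(2 A\right)^{2} - 3\right) = -3 + \left(4 A^{2} - 3\right) = -3 + \left(-3 + 4 A^{2}\right) = -6 + 4 A^{2}$)
$f{\left(D \right)} = -2 + D$
$H{\left(G \right)} = -8$
$h{\left(t,o \right)} = o + o t$ ($h{\left(t,o \right)} = o t + o = o + o t$)
$h{\left(-3,H{\left(S{\left(1 \right)} \right)} \right)} f{\left(-5 \right)} = - 8 \left(1 - 3\right) \left(-2 - 5\right) = \left(-8\right) \left(-2\right) \left(-7\right) = 16 \left(-7\right) = -112$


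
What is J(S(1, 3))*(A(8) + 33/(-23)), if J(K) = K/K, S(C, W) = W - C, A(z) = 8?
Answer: 151/23 ≈ 6.5652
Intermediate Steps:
J(K) = 1
J(S(1, 3))*(A(8) + 33/(-23)) = 1*(8 + 33/(-23)) = 1*(8 + 33*(-1/23)) = 1*(8 - 33/23) = 1*(151/23) = 151/23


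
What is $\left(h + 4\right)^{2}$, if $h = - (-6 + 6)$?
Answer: $16$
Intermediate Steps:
$h = 0$ ($h = \left(-1\right) 0 = 0$)
$\left(h + 4\right)^{2} = \left(0 + 4\right)^{2} = 4^{2} = 16$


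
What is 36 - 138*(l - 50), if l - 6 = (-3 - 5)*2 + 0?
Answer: 8316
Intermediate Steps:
l = -10 (l = 6 + ((-3 - 5)*2 + 0) = 6 + (-8*2 + 0) = 6 + (-16 + 0) = 6 - 16 = -10)
36 - 138*(l - 50) = 36 - 138*(-10 - 50) = 36 - 138*(-60) = 36 + 8280 = 8316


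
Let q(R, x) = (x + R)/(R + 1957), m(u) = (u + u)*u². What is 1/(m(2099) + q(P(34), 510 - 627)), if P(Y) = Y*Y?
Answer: 3113/57576655238613 ≈ 5.4067e-11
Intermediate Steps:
m(u) = 2*u³ (m(u) = (2*u)*u² = 2*u³)
P(Y) = Y²
q(R, x) = (R + x)/(1957 + R)
1/(m(2099) + q(P(34), 510 - 627)) = 1/(2*2099³ + (34² + (510 - 627))/(1957 + 34²)) = 1/(2*9247776299 + (1156 - 117)/(1957 + 1156)) = 1/(18495552598 + 1039/3113) = 1/(57576655238613/3113) = 3113/57576655238613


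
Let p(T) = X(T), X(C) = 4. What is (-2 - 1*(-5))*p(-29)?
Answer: 12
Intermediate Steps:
p(T) = 4
(-2 - 1*(-5))*p(-29) = (-2 - 1*(-5))*4 = (-2 + 5)*4 = 3*4 = 12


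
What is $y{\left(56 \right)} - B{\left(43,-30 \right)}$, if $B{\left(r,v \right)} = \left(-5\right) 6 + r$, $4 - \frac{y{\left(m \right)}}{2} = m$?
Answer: $-117$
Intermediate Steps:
$y{\left(m \right)} = 8 - 2 m$
$B{\left(r,v \right)} = -30 + r$
$y{\left(56 \right)} - B{\left(43,-30 \right)} = \left(8 - 112\right) - \left(-30 + 43\right) = \left(8 - 112\right) - 13 = -104 - 13 = -117$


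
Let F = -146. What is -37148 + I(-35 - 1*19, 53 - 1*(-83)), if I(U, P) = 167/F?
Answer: -5423775/146 ≈ -37149.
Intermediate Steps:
I(U, P) = -167/146 (I(U, P) = 167/(-146) = 167*(-1/146) = -167/146)
-37148 + I(-35 - 1*19, 53 - 1*(-83)) = -37148 - 167/146 = -5423775/146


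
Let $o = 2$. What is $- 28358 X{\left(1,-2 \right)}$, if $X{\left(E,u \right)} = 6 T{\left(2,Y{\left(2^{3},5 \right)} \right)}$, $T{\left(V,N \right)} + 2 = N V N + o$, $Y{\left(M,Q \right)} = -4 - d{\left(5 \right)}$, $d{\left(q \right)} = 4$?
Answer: $-21778944$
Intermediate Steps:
$Y{\left(M,Q \right)} = -8$ ($Y{\left(M,Q \right)} = -4 - 4 = -8$)
$T{\left(V,N \right)} = V N^{2}$ ($T{\left(V,N \right)} = -2 + \left(N V N + 2\right) = -2 + \left(V N^{2} + 2\right) = -2 + \left(2 + V N^{2}\right) = V N^{2}$)
$X{\left(E,u \right)} = 768$ ($X{\left(E,u \right)} = 6 \cdot 2 \left(-8\right)^{2} = 6 \cdot 2 \cdot 64 = 6 \cdot 128 = 768$)
$- 28358 X{\left(1,-2 \right)} = \left(-28358\right) 768 = -21778944$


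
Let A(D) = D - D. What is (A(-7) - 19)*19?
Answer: -361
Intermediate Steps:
A(D) = 0
(A(-7) - 19)*19 = (0 - 19)*19 = -19*19 = -361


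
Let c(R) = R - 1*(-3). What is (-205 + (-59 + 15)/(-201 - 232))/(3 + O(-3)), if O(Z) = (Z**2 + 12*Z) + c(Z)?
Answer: 88721/10392 ≈ 8.5374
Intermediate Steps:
c(R) = 3 + R (c(R) = R + 3 = 3 + R)
O(Z) = 3 + Z**2 + 13*Z (O(Z) = (Z**2 + 12*Z) + (3 + Z) = 3 + Z**2 + 13*Z)
(-205 + (-59 + 15)/(-201 - 232))/(3 + O(-3)) = (-205 + (-59 + 15)/(-201 - 232))/(3 + (3 + (-3)**2 + 13*(-3))) = (-205 - 44/(-433))/(3 + (3 + 9 - 39)) = (-205 - 44*(-1/433))/(3 - 27) = (-205 + 44/433)/(-24) = -88721/433*(-1/24) = 88721/10392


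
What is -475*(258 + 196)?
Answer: -215650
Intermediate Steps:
-475*(258 + 196) = -475*454 = -215650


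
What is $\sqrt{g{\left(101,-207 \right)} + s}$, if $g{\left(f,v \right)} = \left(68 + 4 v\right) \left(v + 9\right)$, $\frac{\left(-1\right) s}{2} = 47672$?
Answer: $4 \sqrt{3446} \approx 234.81$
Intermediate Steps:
$s = -95344$ ($s = \left(-2\right) 47672 = -95344$)
$g{\left(f,v \right)} = \left(9 + v\right) \left(68 + 4 v\right)$ ($g{\left(f,v \right)} = \left(68 + 4 v\right) \left(9 + v\right) = \left(9 + v\right) \left(68 + 4 v\right)$)
$\sqrt{g{\left(101,-207 \right)} + s} = \sqrt{\left(612 + 4 \left(-207\right)^{2} + 104 \left(-207\right)\right) - 95344} = \sqrt{\left(612 + 4 \cdot 42849 - 21528\right) - 95344} = \sqrt{\left(612 + 171396 - 21528\right) - 95344} = \sqrt{150480 - 95344} = \sqrt{55136} = 4 \sqrt{3446}$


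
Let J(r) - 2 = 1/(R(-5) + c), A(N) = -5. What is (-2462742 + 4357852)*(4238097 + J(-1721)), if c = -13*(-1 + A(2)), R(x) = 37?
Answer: 184728267684492/23 ≈ 8.0317e+12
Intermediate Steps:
c = 78 (c = -13*(-1 - 5) = -13*(-6) = 78)
J(r) = 231/115 (J(r) = 2 + 1/(37 + 78) = 2 + 1/115 = 231/115)
(-2462742 + 4357852)*(4238097 + J(-1721)) = (-2462742 + 4357852)*(4238097 + 231/115) = 1895110*(487381386/115) = 184728267684492/23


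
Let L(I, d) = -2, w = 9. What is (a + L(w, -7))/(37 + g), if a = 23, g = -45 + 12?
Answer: 21/4 ≈ 5.2500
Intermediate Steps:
g = -33
(a + L(w, -7))/(37 + g) = (23 - 2)/(37 - 33) = 21/4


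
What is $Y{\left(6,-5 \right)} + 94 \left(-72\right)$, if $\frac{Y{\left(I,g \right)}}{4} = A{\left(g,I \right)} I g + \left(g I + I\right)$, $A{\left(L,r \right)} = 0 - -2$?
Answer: $-7104$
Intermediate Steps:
$A{\left(L,r \right)} = 2$ ($A{\left(L,r \right)} = 0 + 2 = 2$)
$Y{\left(I,g \right)} = 4 I + 12 I g$ ($Y{\left(I,g \right)} = 4 \left(2 I g + \left(g I + I\right)\right) = 4 \left(2 I g + \left(I g + I\right)\right) = 4 \left(2 I g + \left(I + I g\right)\right) = 4 \left(I + 3 I g\right) = 4 I + 12 I g$)
$Y{\left(6,-5 \right)} + 94 \left(-72\right) = 4 \cdot 6 \left(1 + 3 \left(-5\right)\right) + 94 \left(-72\right) = 4 \cdot 6 \left(1 - 15\right) - 6768 = 4 \cdot 6 \left(-14\right) - 6768 = -336 - 6768 = -7104$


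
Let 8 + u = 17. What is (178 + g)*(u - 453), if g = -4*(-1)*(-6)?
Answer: -68376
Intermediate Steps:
u = 9 (u = -8 + 17 = 9)
g = -24 (g = 4*(-6) = -24)
(178 + g)*(u - 453) = (178 - 24)*(9 - 453) = 154*(-444) = -68376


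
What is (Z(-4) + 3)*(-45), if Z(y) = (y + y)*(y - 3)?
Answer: -2655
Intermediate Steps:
Z(y) = 2*y*(-3 + y) (Z(y) = (2*y)*(-3 + y) = 2*y*(-3 + y))
(Z(-4) + 3)*(-45) = (2*(-4)*(-3 - 4) + 3)*(-45) = (2*(-4)*(-7) + 3)*(-45) = (56 + 3)*(-45) = 59*(-45) = -2655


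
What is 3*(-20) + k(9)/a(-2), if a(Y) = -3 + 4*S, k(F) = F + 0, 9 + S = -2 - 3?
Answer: -3549/59 ≈ -60.153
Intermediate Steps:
S = -14 (S = -9 + (-2 - 3) = -9 - 5 = -14)
k(F) = F
a(Y) = -59 (a(Y) = -3 + 4*(-14) = -3 - 56 = -59)
3*(-20) + k(9)/a(-2) = 3*(-20) + 9/(-59) = -60 + 9*(-1/59) = -60 - 9/59 = -3549/59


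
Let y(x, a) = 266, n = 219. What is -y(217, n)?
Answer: -266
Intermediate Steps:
-y(217, n) = -1*266 = -266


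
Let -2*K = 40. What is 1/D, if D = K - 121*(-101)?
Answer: 1/12201 ≈ 8.1960e-5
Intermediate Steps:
K = -20 (K = -½*40 = -20)
D = 12201 (D = -20 - 121*(-101) = -20 + 12221 = 12201)
1/D = 1/12201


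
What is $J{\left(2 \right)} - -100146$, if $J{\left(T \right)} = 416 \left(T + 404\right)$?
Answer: $269042$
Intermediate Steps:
$J{\left(T \right)} = 168064 + 416 T$ ($J{\left(T \right)} = 416 \left(404 + T\right) = 168064 + 416 T$)
$J{\left(2 \right)} - -100146 = \left(168064 + 416 \cdot 2\right) - -100146 = \left(168064 + 832\right) + 100146 = 168896 + 100146 = 269042$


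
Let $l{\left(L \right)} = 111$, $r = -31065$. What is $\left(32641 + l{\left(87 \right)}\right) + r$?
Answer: $1687$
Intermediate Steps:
$\left(32641 + l{\left(87 \right)}\right) + r = \left(32641 + 111\right) - 31065 = 32752 - 31065 = 1687$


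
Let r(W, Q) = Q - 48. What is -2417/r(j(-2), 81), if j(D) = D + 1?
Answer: -2417/33 ≈ -73.242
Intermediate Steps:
j(D) = 1 + D
r(W, Q) = -48 + Q
-2417/r(j(-2), 81) = -2417/(-48 + 81) = -2417/33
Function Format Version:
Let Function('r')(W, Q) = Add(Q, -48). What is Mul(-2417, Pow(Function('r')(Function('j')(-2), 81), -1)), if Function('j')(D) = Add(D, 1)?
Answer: Rational(-2417, 33) ≈ -73.242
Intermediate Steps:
Function('j')(D) = Add(1, D)
Function('r')(W, Q) = Add(-48, Q)
Mul(-2417, Pow(Function('r')(Function('j')(-2), 81), -1)) = Mul(-2417, Pow(Add(-48, 81), -1)) = Mul(-2417, Pow(33, -1)) = Mul(-2417, Rational(1, 33)) = Rational(-2417, 33)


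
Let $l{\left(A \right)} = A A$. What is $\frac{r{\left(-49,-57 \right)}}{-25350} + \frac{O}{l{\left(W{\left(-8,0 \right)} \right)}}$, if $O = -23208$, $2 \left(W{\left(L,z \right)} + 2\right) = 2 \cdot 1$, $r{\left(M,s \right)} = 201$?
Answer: $- \frac{196107667}{8450} \approx -23208.0$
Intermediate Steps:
$W{\left(L,z \right)} = -1$ ($W{\left(L,z \right)} = -2 + \frac{2 \cdot 1}{2} = -2 + \frac{1}{2} \cdot 2 = -2 + 1 = -1$)
$l{\left(A \right)} = A^{2}$
$\frac{r{\left(-49,-57 \right)}}{-25350} + \frac{O}{l{\left(W{\left(-8,0 \right)} \right)}} = \frac{201}{-25350} - \frac{23208}{\left(-1\right)^{2}} = 201 \left(- \frac{1}{25350}\right) - \frac{23208}{1} = - \frac{67}{8450} - 23208 = - \frac{196107667}{8450}$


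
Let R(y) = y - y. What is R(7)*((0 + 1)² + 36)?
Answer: 0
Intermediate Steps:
R(y) = 0
R(7)*((0 + 1)² + 36) = 0*((0 + 1)² + 36) = 0*(1² + 36) = 0*(1 + 36) = 0*37 = 0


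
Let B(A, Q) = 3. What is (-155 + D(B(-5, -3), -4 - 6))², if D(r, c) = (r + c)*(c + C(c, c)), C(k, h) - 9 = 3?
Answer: 28561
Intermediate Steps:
C(k, h) = 12 (C(k, h) = 9 + 3 = 12)
D(r, c) = (12 + c)*(c + r) (D(r, c) = (r + c)*(c + 12) = (c + r)*(12 + c) = (12 + c)*(c + r))
(-155 + D(B(-5, -3), -4 - 6))² = (-155 + ((-4 - 6)² + 12*(-4 - 6) + 12*3 + (-4 - 6)*3))² = (-155 + ((-10)² + 12*(-10) + 36 - 10*3))² = (-155 + (100 - 120 + 36 - 30))² = (-155 - 14)² = (-169)² = 28561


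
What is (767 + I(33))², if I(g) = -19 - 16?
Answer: 535824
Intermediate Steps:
I(g) = -35
(767 + I(33))² = (767 - 35)² = 732² = 535824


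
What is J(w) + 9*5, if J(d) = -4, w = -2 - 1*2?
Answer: 41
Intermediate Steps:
w = -4 (w = -2 - 2 = -4)
J(w) + 9*5 = -4 + 9*5 = -4 + 45 = 41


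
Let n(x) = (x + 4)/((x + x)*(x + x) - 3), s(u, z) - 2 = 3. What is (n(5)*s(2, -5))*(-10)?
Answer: -450/97 ≈ -4.6392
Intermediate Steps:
s(u, z) = 5 (s(u, z) = 2 + 3 = 5)
n(x) = (4 + x)/(-3 + 4*x²) (n(x) = (4 + x)/((2*x)*(2*x) - 3) = (4 + x)/(4*x² - 3) = (4 + x)/(-3 + 4*x²))
(n(5)*s(2, -5))*(-10) = (((4 + 5)/(-3 + 4*5²))*5)*(-10) = ((9/(-3 + 4*25))*5)*(-10) = ((9/(-3 + 100))*5)*(-10) = ((9/97)*5)*(-10) = (45/97)*(-10) = -450/97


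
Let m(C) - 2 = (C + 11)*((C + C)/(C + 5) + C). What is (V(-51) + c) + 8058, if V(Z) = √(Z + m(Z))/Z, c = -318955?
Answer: -310897 - √1006319/1173 ≈ -3.1090e+5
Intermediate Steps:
m(C) = 2 + (11 + C)*(C + 2*C/(5 + C)) (m(C) = 2 + (C + 11)*((C + C)/(C + 5) + C) = 2 + (11 + C)*((2*C)/(5 + C) + C) = 2 + (11 + C)*(2*C/(5 + C) + C) = 2 + (11 + C)*(C + 2*C/(5 + C)))
V(Z) = √(Z + (10 + Z³ + 18*Z² + 79*Z)/(5 + Z))/Z
(V(-51) + c) + 8058 = (√((10 + (-51)³ + 19*(-51)² + 84*(-51))/(5 - 51))/(-51) - 318955) + 8058 = (-√87506*√(-1/(-46))/51 - 318955) + 8058 = (-√1006319/23/51 - 318955) + 8058 = (-√1006319/1173 - 318955) + 8058 = (-318955 - √1006319/1173) + 8058 = -310897 - √1006319/1173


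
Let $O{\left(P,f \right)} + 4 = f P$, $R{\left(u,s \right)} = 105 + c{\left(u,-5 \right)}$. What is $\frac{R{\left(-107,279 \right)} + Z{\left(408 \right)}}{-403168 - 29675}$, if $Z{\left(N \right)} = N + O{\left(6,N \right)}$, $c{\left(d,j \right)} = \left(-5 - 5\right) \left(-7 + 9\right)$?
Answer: $- \frac{979}{144281} \approx -0.0067854$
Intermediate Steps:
$c{\left(d,j \right)} = -20$ ($c{\left(d,j \right)} = \left(-10\right) 2 = -20$)
$R{\left(u,s \right)} = 85$ ($R{\left(u,s \right)} = 105 - 20 = 85$)
$O{\left(P,f \right)} = -4 + P f$ ($O{\left(P,f \right)} = -4 + f P = -4 + P f$)
$Z{\left(N \right)} = -4 + 7 N$ ($Z{\left(N \right)} = N + \left(-4 + 6 N\right) = -4 + 7 N$)
$\frac{R{\left(-107,279 \right)} + Z{\left(408 \right)}}{-403168 - 29675} = \frac{85 + \left(-4 + 7 \cdot 408\right)}{-403168 - 29675} = \frac{85 + \left(-4 + 2856\right)}{-432843} = \left(85 + 2852\right) \left(- \frac{1}{432843}\right) = 2937 \left(- \frac{1}{432843}\right) = - \frac{979}{144281}$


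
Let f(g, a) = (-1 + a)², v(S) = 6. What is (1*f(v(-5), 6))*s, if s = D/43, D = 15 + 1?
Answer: 400/43 ≈ 9.3023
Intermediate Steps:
D = 16
s = 16/43 ≈ 0.37209
(1*f(v(-5), 6))*s = (1*(-1 + 6)²)*(16/43) = (1*5²)*(16/43) = (1*25)*(16/43) = 25*(16/43) = 400/43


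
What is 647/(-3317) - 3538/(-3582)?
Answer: 4708996/5940747 ≈ 0.79266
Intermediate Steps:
647/(-3317) - 3538/(-3582) = 647*(-1/3317) - 3538*(-1/3582) = -647/3317 + 1769/1791 = 4708996/5940747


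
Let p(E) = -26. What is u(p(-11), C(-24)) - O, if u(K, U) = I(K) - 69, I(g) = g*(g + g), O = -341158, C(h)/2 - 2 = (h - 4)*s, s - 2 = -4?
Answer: 342441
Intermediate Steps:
s = -2 (s = 2 - 4 = -2)
C(h) = 20 - 4*h (C(h) = 4 + 2*((h - 4)*(-2)) = 4 + 2*((-4 + h)*(-2)) = 4 + 2*(8 - 2*h) = 4 + (16 - 4*h) = 20 - 4*h)
I(g) = 2*g² (I(g) = g*(2*g) = 2*g²)
u(K, U) = -69 + 2*K² (u(K, U) = 2*K² - 69 = -69 + 2*K²)
u(p(-11), C(-24)) - O = (-69 + 2*(-26)²) - 1*(-341158) = (-69 + 2*676) + 341158 = (-69 + 1352) + 341158 = 1283 + 341158 = 342441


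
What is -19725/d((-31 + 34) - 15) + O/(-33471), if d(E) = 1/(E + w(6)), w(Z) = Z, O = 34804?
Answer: 3961258046/33471 ≈ 1.1835e+5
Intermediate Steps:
d(E) = 1/(6 + E) (d(E) = 1/(E + 6) = 1/(6 + E))
-19725/d((-31 + 34) - 15) + O/(-33471) = -(-177525 + 19725*(-31 + 34)) + 34804/(-33471) = -19725/(1/(6 + (3 - 15))) + 34804*(-1/33471) = -19725/(1/(6 - 12)) - 34804/33471 = -19725/(1/(-6)) - 34804/33471 = -19725/(-⅙) - 34804/33471 = -19725*(-6) - 34804/33471 = 118350 - 34804/33471 = 3961258046/33471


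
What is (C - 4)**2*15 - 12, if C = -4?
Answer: 948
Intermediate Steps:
(C - 4)**2*15 - 12 = (-4 - 4)**2*15 - 12 = (-8)**2*15 - 12 = 64*15 - 12 = 960 - 12 = 948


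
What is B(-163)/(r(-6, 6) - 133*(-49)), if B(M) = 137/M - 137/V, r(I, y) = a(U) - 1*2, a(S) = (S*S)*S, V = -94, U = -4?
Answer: 9453/98842222 ≈ 9.5637e-5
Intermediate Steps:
a(S) = S³ (a(S) = S²*S = S³)
r(I, y) = -66 (r(I, y) = (-4)³ - 1*2 = -64 - 2 = -66)
B(M) = 137/94 + 137/M (B(M) = 137/M - 137/(-94) = 137/M - 137*(-1/94) = 137/M + 137/94 = 137/94 + 137/M)
B(-163)/(r(-6, 6) - 133*(-49)) = (137/94 + 137/(-163))/(-66 - 133*(-49)) = (137/94 + 137*(-1/163))/(-66 + 6517) = (137/94 - 137/163)/6451 = (9453/15322)*(1/6451) = 9453/98842222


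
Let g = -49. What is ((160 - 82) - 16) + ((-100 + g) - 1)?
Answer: -88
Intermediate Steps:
((160 - 82) - 16) + ((-100 + g) - 1) = ((160 - 82) - 16) + ((-100 - 49) - 1) = (78 - 16) + (-149 - 1) = 62 - 150 = -88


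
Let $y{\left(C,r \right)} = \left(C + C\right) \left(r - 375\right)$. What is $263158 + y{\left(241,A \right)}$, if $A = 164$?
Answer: $161456$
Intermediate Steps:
$y{\left(C,r \right)} = 2 C \left(-375 + r\right)$
$263158 + y{\left(241,A \right)} = 263158 + 2 \cdot 241 \left(-375 + 164\right) = 263158 + 2 \cdot 241 \left(-211\right) = 263158 - 101702 = 161456$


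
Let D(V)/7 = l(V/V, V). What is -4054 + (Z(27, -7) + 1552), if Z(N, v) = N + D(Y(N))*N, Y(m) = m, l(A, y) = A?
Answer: -2286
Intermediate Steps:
D(V) = 7 (D(V) = 7*(V/V) = 7*1 = 7)
Z(N, v) = 8*N (Z(N, v) = N + 7*N = 8*N)
-4054 + (Z(27, -7) + 1552) = -4054 + (8*27 + 1552) = -4054 + (216 + 1552) = -4054 + 1768 = -2286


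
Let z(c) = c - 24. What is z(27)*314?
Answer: 942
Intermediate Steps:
z(c) = -24 + c
z(27)*314 = (-24 + 27)*314 = 3*314 = 942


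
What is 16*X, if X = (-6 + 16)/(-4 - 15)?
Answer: -160/19 ≈ -8.4211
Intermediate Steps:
X = -10/19 (X = 10/(-19) = 10*(-1/19) = -10/19 ≈ -0.52632)
16*X = 16*(-10/19) = -160/19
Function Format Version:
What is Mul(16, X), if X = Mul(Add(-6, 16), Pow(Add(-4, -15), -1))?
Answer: Rational(-160, 19) ≈ -8.4211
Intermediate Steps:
X = Rational(-10, 19) (X = Mul(10, Pow(-19, -1)) = Mul(10, Rational(-1, 19)) = Rational(-10, 19) ≈ -0.52632)
Mul(16, X) = Mul(16, Rational(-10, 19)) = Rational(-160, 19)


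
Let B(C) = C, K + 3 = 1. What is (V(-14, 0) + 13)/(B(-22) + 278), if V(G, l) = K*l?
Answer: 13/256 ≈ 0.050781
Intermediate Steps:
K = -2 (K = -3 + 1 = -2)
V(G, l) = -2*l
(V(-14, 0) + 13)/(B(-22) + 278) = (-2*0 + 13)/(-22 + 278) = (0 + 13)/256 = 13*(1/256) = 13/256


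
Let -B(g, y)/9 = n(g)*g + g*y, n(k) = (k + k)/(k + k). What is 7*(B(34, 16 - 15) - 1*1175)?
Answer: -12509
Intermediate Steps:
n(k) = 1 (n(k) = (2*k)/((2*k)) = (2*k)*(1/(2*k)) = 1)
B(g, y) = -9*g - 9*g*y (B(g, y) = -9*(1*g + g*y) = -9*(g + g*y) = -9*g - 9*g*y)
7*(B(34, 16 - 15) - 1*1175) = 7*(-9*34*(1 + (16 - 15)) - 1*1175) = 7*(-9*34*(1 + 1) - 1175) = 7*(-9*34*2 - 1175) = 7*(-612 - 1175) = 7*(-1787) = -12509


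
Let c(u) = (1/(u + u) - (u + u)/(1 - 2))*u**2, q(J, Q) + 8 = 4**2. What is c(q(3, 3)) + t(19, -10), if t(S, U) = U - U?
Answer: 1028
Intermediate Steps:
q(J, Q) = 8 (q(J, Q) = -8 + 4**2 = -8 + 16 = 8)
t(S, U) = 0
c(u) = u**2*(1/(2*u) + 2*u) (c(u) = (1/(2*u) - 2*u/(-1))*u**2 = (1/(2*u) - 2*u*(-1))*u**2 = (1/(2*u) - (-2)*u)*u**2 = (1/(2*u) + 2*u)*u**2 = u**2*(1/(2*u) + 2*u))
c(q(3, 3)) + t(19, -10) = ((1/2)*8 + 2*8**3) + 0 = (4 + 2*512) + 0 = (4 + 1024) + 0 = 1028 + 0 = 1028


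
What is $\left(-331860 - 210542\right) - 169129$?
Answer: $-711531$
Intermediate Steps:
$\left(-331860 - 210542\right) - 169129 = -542402 - 169129 = -711531$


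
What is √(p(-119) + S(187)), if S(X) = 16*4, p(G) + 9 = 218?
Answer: √273 ≈ 16.523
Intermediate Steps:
p(G) = 209 (p(G) = -9 + 218 = 209)
S(X) = 64
√(p(-119) + S(187)) = √(209 + 64) = √273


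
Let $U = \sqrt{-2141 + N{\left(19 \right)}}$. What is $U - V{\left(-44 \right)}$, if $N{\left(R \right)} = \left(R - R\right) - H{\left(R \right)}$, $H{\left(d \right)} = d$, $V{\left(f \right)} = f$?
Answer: $44 + 12 i \sqrt{15} \approx 44.0 + 46.476 i$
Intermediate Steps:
$N{\left(R \right)} = - R$ ($N{\left(R \right)} = \left(R - R\right) - R = 0 - R = - R$)
$U = 12 i \sqrt{15}$ ($U = \sqrt{-2141 - 19} = \sqrt{-2160} = 12 i \sqrt{15} \approx 46.476 i$)
$U - V{\left(-44 \right)} = 12 i \sqrt{15} - -44 = 12 i \sqrt{15} + 44 = 44 + 12 i \sqrt{15}$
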